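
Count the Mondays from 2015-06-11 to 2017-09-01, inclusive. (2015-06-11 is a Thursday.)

116

2015-06-11 is a Thursday; the first Monday on or after it is 2015-06-15 (4 days later).
From 2015-06-15 to 2017-09-01: 199 + 366 + 244 = 809 days (rest of 2015, 2016, to 2017-09-01 in 2017).
809 ÷ 7 = 115 full weeks with remainder 4, so 115 more Mondays after the first → 116.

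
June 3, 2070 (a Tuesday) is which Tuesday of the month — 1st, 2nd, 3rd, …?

Day 3 falls in week ⌈3/7⌉ of the month.
Days 1–7 hold the 1st Tuesday, 8–14 the 2nd, 15–21 the 3rd, 22–28 the 4th, 29–31 the 5th.
3 is in the range for the 1st.

1st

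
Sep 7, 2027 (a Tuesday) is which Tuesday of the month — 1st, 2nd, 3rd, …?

Day 7 falls in week ⌈7/7⌉ of the month.
Days 1–7 hold the 1st Tuesday, 8–14 the 2nd, 15–21 the 3rd, 22–28 the 4th, 29–31 the 5th.
7 is in the range for the 1st.

1st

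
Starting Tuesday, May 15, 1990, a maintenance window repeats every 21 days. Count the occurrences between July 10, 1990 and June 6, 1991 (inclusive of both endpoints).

Occurrences land 21·i days after May 15, 1990 for i = 0, 1, 2, …
July 10, 1990 is 56 days after the start; 56 ÷ 21 = 2 remainder 14; since the remainder is 14, round up to i = 3. First occurrence in the window: #4 on July 17, 1990 (3×21 = 63 days in).
June 6, 1991 is 387 days after the start; 387 ÷ 21 = 18 remainder 9. Last occurrence in the window: #19 on May 28, 1991.
Occurrences #4 through #19: 16 in total.

16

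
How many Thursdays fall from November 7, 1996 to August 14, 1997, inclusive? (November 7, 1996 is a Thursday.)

41

November 7, 1996 is a Thursday; the first Thursday on or after it is November 7, 1996.
From November 7, 1996 to August 14, 1997: 23 + 31 + 31 + 28 + 31 + 30 + 31 + 30 + 31 + 14 = 280 days (rest of November, December, January, February, March, April, May, June, July, August).
280 ÷ 7 = 40 full weeks with remainder 0, so 40 more Thursdays after the first → 41.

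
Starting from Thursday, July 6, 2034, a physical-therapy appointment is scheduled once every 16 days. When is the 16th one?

March 3, 2035

The 16th occurrence is 15 intervals after the first: 15 × 16 = 240 days after July 6, 2034.
July has 31 days — 25 days to the end of July leaves 215.
August has 31 days (184 left).
September has 30 days (154 left).
October has 31 days (123 left).
November has 30 days (93 left).
December has 31 days (62 left).
January has 31 days (31 left).
February has 28 days (3 left).
3 days into March → March 3, 2035.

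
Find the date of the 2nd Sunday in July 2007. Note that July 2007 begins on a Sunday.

July 8, 2007

July 2007 begins on a Sunday, so the first Sunday is July 1.
The 2nd Sunday is 1 weeks later: 1 + 7 = 8.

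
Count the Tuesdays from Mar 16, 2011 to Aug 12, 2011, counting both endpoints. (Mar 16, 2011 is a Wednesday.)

Mar 16, 2011 is a Wednesday; the first Tuesday on or after it is Mar 22, 2011 (6 days later).
From Mar 22, 2011 to Aug 12, 2011: 9 + 30 + 31 + 30 + 31 + 12 = 143 days (rest of Mar, Apr, May, Jun, Jul, Aug).
143 ÷ 7 = 20 full weeks with remainder 3, so 20 more Tuesdays after the first → 21.

21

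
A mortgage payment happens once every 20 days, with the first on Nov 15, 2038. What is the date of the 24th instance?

The 24th occurrence is 23 intervals after the first: 23 × 20 = 460 days after Nov 15, 2038.
Nov has 30 days — 15 days to the end of Nov leaves 445.
From end of Nov to end of 2038 is 31 days (414 left).
2039 has 365 days (49 left).
Jan has 31 days (18 left).
18 days into Feb → Feb 18, 2040.

Feb 18, 2040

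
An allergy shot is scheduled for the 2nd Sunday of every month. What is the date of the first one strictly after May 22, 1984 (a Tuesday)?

May 1984 starts on a Tuesday; its first Sunday is the 6th, so the 2nd Sunday is the 13th — May 13, 1984.
That is not after May 22, 1984, so look at June 1984.
June 1984 starts on a Friday; its first Sunday is the 3rd, so the 2nd Sunday is the 10th — June 10, 1984.

June 10, 1984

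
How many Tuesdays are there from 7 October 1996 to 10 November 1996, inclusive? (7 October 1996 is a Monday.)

7 October 1996 is a Monday; the first Tuesday on or after it is 8 October 1996 (1 day later).
From 8 October 1996 to 10 November 1996: 23 + 10 = 33 days (rest of October, November).
33 ÷ 7 = 4 full weeks with remainder 5, so 4 more Tuesdays after the first → 5.

5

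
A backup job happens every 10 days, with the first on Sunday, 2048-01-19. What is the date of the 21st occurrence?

2048-08-06

The 21st occurrence is 20 intervals after the first: 20 × 10 = 200 days after 2048-01-19.
January has 31 days — 12 days to the end of January leaves 188.
February has 29 days (159 left).
March has 31 days (128 left).
April has 30 days (98 left).
May has 31 days (67 left).
June has 30 days (37 left).
July has 31 days (6 left).
6 days into August → 2048-08-06.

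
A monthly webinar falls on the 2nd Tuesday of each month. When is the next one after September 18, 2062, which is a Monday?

October 10, 2062

September 2062 starts on a Friday; its first Tuesday is the 5th, so the 2nd Tuesday is the 12th — September 12, 2062.
That is not after September 18, 2062, so look at October 2062.
October 2062 starts on a Sunday; its first Tuesday is the 3rd, so the 2nd Tuesday is the 10th — October 10, 2062.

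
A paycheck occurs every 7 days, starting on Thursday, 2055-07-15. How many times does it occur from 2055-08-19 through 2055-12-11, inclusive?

17

Occurrences land 7·i days after 2055-07-15 for i = 0, 1, 2, …
2055-08-19 is 35 days after the start; 35 ÷ 7 = 5 remainder 0. First occurrence in the window: #6 on 2055-08-19 (5×7 = 35 days in).
2055-12-11 is 149 days after the start; 149 ÷ 7 = 21 remainder 2. Last occurrence in the window: #22 on 2055-12-09.
Occurrences #6 through #22: 17 in total.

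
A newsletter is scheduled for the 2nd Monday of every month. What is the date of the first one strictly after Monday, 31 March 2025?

14 April 2025

March 2025 starts on a Saturday; its first Monday is the 3rd, so the 2nd Monday is the 10th — 10 March 2025.
That is not after 31 March 2025, so look at April 2025.
April 2025 starts on a Tuesday; its first Monday is the 7th, so the 2nd Monday is the 14th — 14 April 2025.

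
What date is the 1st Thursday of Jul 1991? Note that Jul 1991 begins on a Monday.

Jul 1991 begins on a Monday, so the first Thursday is Jul 4 (3 days later).

Jul 4, 1991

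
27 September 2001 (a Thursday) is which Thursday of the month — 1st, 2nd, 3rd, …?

4th

Day 27 falls in week ⌈27/7⌉ of the month.
Days 1–7 hold the 1st Thursday, 8–14 the 2nd, 15–21 the 3rd, 22–28 the 4th, 29–31 the 5th.
27 is in the range for the 4th.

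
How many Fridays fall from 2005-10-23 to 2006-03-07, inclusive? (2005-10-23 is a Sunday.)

2005-10-23 is a Sunday; the first Friday on or after it is 2005-10-28 (5 days later).
From 2005-10-28 to 2006-03-07: 3 + 30 + 31 + 31 + 28 + 7 = 130 days (rest of October, November, December, January, February, March).
130 ÷ 7 = 18 full weeks with remainder 4, so 18 more Fridays after the first → 19.

19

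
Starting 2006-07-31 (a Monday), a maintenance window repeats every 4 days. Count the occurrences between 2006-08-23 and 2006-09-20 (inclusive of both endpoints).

7

Occurrences land 4·i days after 2006-07-31 for i = 0, 1, 2, …
2006-08-23 is 23 days after the start; 23 ÷ 4 = 5 remainder 3; since the remainder is 3, round up to i = 6. First occurrence in the window: #7 on 2006-08-24 (6×4 = 24 days in).
2006-09-20 is 51 days after the start; 51 ÷ 4 = 12 remainder 3. Last occurrence in the window: #13 on 2006-09-17.
Occurrences #7 through #13: 7 in total.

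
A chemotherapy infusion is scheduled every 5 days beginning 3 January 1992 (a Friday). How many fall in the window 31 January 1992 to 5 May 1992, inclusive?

19

Occurrences land 5·i days after 3 January 1992 for i = 0, 1, 2, …
31 January 1992 is 28 days after the start; 28 ÷ 5 = 5 remainder 3; since the remainder is 3, round up to i = 6. First occurrence in the window: #7 on 2 February 1992 (6×5 = 30 days in).
5 May 1992 is 123 days after the start; 123 ÷ 5 = 24 remainder 3. Last occurrence in the window: #25 on 2 May 1992.
Occurrences #7 through #25: 19 in total.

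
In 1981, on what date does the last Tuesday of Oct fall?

Oct 27, 1981

Oct 1981 begins on a Thursday, so the first Tuesday is Oct 6 (5 days later).
Oct 1981 has 31 days. Adding weeks: 6, 13, 20, 27 — the last one ≤ 31 is the 27th.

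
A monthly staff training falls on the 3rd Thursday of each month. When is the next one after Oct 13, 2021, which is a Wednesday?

Oct 2021 starts on a Friday; its first Thursday is the 7th, so the 3rd Thursday is the 21st — Oct 21, 2021.
Oct 21, 2021 is after Oct 13, 2021, so that is the next one.

Oct 21, 2021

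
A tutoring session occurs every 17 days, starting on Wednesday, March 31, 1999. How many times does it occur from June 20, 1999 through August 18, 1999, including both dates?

Occurrences land 17·i days after March 31, 1999 for i = 0, 1, 2, …
June 20, 1999 is 81 days after the start; 81 ÷ 17 = 4 remainder 13; since the remainder is 13, round up to i = 5. First occurrence in the window: #6 on June 24, 1999 (5×17 = 85 days in).
August 18, 1999 is 140 days after the start; 140 ÷ 17 = 8 remainder 4. Last occurrence in the window: #9 on August 14, 1999.
Occurrences #6 through #9: 4 in total.

4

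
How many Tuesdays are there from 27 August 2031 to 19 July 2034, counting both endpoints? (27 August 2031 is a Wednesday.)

27 August 2031 is a Wednesday; the first Tuesday on or after it is 2 September 2031 (6 days later).
From 2 September 2031 to 19 July 2034: 120 + 366 + 365 + 200 = 1051 days (rest of 2031, 2032, 2033, to 19 July 2034 in 2034).
1051 ÷ 7 = 150 full weeks with remainder 1, so 150 more Tuesdays after the first → 151.

151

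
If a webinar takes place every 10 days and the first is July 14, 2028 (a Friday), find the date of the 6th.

The 6th occurrence is 5 intervals after the first: 5 × 10 = 50 days after July 14, 2028.
July has 31 days — 17 days to the end of July leaves 33.
August has 31 days (2 left).
2 days into September → September 2, 2028.

September 2, 2028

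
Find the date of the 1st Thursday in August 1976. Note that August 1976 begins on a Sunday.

August 1976 begins on a Sunday, so the first Thursday is August 5 (4 days later).

August 5, 1976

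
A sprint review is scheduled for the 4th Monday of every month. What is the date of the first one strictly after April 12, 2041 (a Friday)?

April 22, 2041

April 2041 starts on a Monday; its first Monday is the 1st, so the 4th Monday is the 22nd — April 22, 2041.
April 22, 2041 is after April 12, 2041, so that is the next one.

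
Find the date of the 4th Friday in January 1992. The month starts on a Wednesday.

January 1992 begins on a Wednesday, so the first Friday is January 3 (2 days later).
The 4th Friday is 3 weeks later: 3 + 21 = 24.

1992-01-24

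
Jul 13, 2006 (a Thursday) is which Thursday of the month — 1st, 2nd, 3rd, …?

2nd

Day 13 falls in week ⌈13/7⌉ of the month.
Days 1–7 hold the 1st Thursday, 8–14 the 2nd, 15–21 the 3rd, 22–28 the 4th, 29–31 the 5th.
13 is in the range for the 2nd.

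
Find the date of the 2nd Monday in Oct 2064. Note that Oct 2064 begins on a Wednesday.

Oct 2064 begins on a Wednesday, so the first Monday is Oct 6 (5 days later).
The 2nd Monday is 1 weeks later: 6 + 7 = 13.

Oct 13, 2064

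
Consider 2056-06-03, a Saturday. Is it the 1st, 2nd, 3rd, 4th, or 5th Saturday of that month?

Day 3 falls in week ⌈3/7⌉ of the month.
Days 1–7 hold the 1st Saturday, 8–14 the 2nd, 15–21 the 3rd, 22–28 the 4th, 29–31 the 5th.
3 is in the range for the 1st.

1st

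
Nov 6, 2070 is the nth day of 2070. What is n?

310

Days in months before Nov: 31 + 28 + 31 + 30 + 31 + 30 + 31 + 31 + 30 + 31 = 304.
Plus 6 days into Nov → day 310.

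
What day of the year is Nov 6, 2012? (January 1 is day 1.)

311

Days in months before Nov: 31 + 29 + 31 + 30 + 31 + 30 + 31 + 31 + 30 + 31 = 305.
Plus 6 days into Nov → day 311.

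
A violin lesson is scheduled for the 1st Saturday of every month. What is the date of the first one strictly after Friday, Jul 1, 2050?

Jul 2, 2050

Jul 2050 starts on a Friday, so its 1st Saturday is Jul 2, 2050 (1 day in).
Jul 2, 2050 is after Jul 1, 2050, so that is the next one.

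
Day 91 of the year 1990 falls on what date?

Jan has 31 days (91 − 31 = 60 remain).
Feb has 28 days (60 − 28 = 32 remain).
Mar has 31 days (32 − 31 = 1 remain).
1 into Apr → Apr 1.

Apr 1, 1990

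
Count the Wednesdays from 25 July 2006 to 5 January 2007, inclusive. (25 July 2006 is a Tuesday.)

25 July 2006 is a Tuesday; the first Wednesday on or after it is 26 July 2006 (1 day later).
From 26 July 2006 to 5 January 2007: 5 + 31 + 30 + 31 + 30 + 31 + 5 = 163 days (rest of July, August, September, October, November, December, January).
163 ÷ 7 = 23 full weeks with remainder 2, so 23 more Wednesdays after the first → 24.

24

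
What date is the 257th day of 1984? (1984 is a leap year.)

September 13, 1984

January has 31 days (257 − 31 = 226 remain).
February has 29 days (226 − 29 = 197 remain).
March has 31 days (197 − 31 = 166 remain).
April has 30 days (166 − 30 = 136 remain).
May has 31 days (136 − 31 = 105 remain).
June has 30 days (105 − 30 = 75 remain).
July has 31 days (75 − 31 = 44 remain).
August has 31 days (44 − 31 = 13 remain).
13 into September → September 13.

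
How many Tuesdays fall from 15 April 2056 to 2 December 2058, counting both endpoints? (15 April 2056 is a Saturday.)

137

15 April 2056 is a Saturday; the first Tuesday on or after it is 18 April 2056 (3 days later).
From 18 April 2056 to 2 December 2058: 257 + 365 + 336 = 958 days (rest of 2056, 2057, to 2 December 2058 in 2058).
958 ÷ 7 = 136 full weeks with remainder 6, so 136 more Tuesdays after the first → 137.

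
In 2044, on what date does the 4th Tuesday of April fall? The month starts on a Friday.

2044-04-26

April 2044 begins on a Friday, so the first Tuesday is April 5 (4 days later).
The 4th Tuesday is 3 weeks later: 5 + 21 = 26.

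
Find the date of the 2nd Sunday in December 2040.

December 9, 2040

The first Sunday of December 2040 is December 2.
The 2nd Sunday is 1 weeks later: 2 + 7 = 9.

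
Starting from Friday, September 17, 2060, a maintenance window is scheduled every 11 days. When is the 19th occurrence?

The 19th occurrence is 18 intervals after the first: 18 × 11 = 198 days after September 17, 2060.
September has 30 days — 13 days to the end of September leaves 185.
October has 31 days (154 left).
November has 30 days (124 left).
December has 31 days (93 left).
January has 31 days (62 left).
February has 28 days (34 left).
March has 31 days (3 left).
3 days into April → April 3, 2061.

April 3, 2061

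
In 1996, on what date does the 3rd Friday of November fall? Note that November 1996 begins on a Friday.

15 November 1996

November 1996 begins on a Friday, so the first Friday is November 1.
The 3rd Friday is 2 weeks later: 1 + 14 = 15.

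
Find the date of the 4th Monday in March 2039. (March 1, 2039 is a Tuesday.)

March 28, 2039

March 2039 begins on a Tuesday, so the first Monday is March 7 (6 days later).
The 4th Monday is 3 weeks later: 7 + 21 = 28.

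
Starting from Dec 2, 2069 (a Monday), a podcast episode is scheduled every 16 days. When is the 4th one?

The 4th occurrence is 3 intervals after the first: 3 × 16 = 48 days after Dec 2, 2069.
Dec has 31 days — 29 days to the end of Dec leaves 19.
19 days into Jan → Jan 19, 2070.

Jan 19, 2070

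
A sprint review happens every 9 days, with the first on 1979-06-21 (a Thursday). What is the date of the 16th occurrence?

1979-11-03

The 16th occurrence is 15 intervals after the first: 15 × 9 = 135 days after 1979-06-21.
June has 30 days — 9 days to the end of June leaves 126.
July has 31 days (95 left).
August has 31 days (64 left).
September has 30 days (34 left).
October has 31 days (3 left).
3 days into November → 1979-11-03.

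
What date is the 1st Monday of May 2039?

May 2, 2039

The first Monday of May 2039 is May 2.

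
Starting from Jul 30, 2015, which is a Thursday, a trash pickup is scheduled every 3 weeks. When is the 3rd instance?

The 3rd occurrence is 2 intervals after the first: 2 × 21 = 42 days after Jul 30, 2015.
Jul has 31 days — 1 day to the end of Jul leaves 41.
Aug has 31 days (10 left).
10 days into Sep → Sep 10, 2015.

Sep 10, 2015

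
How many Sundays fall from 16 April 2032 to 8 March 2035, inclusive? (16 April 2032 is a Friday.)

16 April 2032 is a Friday; the first Sunday on or after it is 18 April 2032 (2 days later).
From 18 April 2032 to 8 March 2035: 257 + 365 + 365 + 67 = 1054 days (rest of 2032, 2033, 2034, to 8 March 2035 in 2035).
1054 ÷ 7 = 150 full weeks with remainder 4, so 150 more Sundays after the first → 151.

151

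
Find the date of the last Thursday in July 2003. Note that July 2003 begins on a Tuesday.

July 31, 2003

July 2003 begins on a Tuesday, so the first Thursday is July 3 (2 days later).
July 2003 has 31 days. Adding weeks: 3, 10, 17, 24, 31 — the last one ≤ 31 is the 31st.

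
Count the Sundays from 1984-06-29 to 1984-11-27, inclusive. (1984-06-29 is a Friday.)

22

1984-06-29 is a Friday; the first Sunday on or after it is 1984-07-01 (2 days later).
From 1984-07-01 to 1984-11-27: 30 + 31 + 30 + 31 + 27 = 149 days (rest of July, August, September, October, November).
149 ÷ 7 = 21 full weeks with remainder 2, so 21 more Sundays after the first → 22.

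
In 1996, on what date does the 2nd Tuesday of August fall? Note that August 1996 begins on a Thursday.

August 1996 begins on a Thursday, so the first Tuesday is August 6 (5 days later).
The 2nd Tuesday is 1 weeks later: 6 + 7 = 13.

13 August 1996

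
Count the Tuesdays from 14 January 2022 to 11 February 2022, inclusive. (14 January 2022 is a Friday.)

14 January 2022 is a Friday; the first Tuesday on or after it is 18 January 2022 (4 days later).
From 18 January 2022 to 11 February 2022: 13 + 11 = 24 days (rest of January, February).
24 ÷ 7 = 3 full weeks with remainder 3, so 3 more Tuesdays after the first → 4.

4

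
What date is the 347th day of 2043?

Jan has 31 days (347 − 31 = 316 remain).
Feb has 28 days (316 − 28 = 288 remain).
Mar has 31 days (288 − 31 = 257 remain).
Apr has 30 days (257 − 30 = 227 remain).
May has 31 days (227 − 31 = 196 remain).
Jun has 30 days (196 − 30 = 166 remain).
Jul has 31 days (166 − 31 = 135 remain).
Aug has 31 days (135 − 31 = 104 remain).
Sep has 30 days (104 − 30 = 74 remain).
Oct has 31 days (74 − 31 = 43 remain).
Nov has 30 days (43 − 30 = 13 remain).
13 into Dec → Dec 13.

Dec 13, 2043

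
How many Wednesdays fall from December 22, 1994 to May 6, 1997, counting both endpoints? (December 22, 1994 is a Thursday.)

123

December 22, 1994 is a Thursday; the first Wednesday on or after it is December 28, 1994 (6 days later).
From December 28, 1994 to May 6, 1997: 3 + 365 + 366 + 126 = 860 days (rest of 1994, 1995, 1996, to May 6, 1997 in 1997).
860 ÷ 7 = 122 full weeks with remainder 6, so 122 more Wednesdays after the first → 123.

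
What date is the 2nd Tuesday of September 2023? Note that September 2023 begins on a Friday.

September 12, 2023

September 2023 begins on a Friday, so the first Tuesday is September 5 (4 days later).
The 2nd Tuesday is 1 weeks later: 5 + 7 = 12.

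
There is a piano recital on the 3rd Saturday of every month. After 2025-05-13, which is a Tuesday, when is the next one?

2025-05-17

May 2025 starts on a Thursday; its first Saturday is the 3rd, so the 3rd Saturday is the 17th — 2025-05-17.
2025-05-17 is after 2025-05-13, so that is the next one.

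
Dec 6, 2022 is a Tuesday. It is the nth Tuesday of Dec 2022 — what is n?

1st

Day 6 falls in week ⌈6/7⌉ of the month.
Days 1–7 hold the 1st Tuesday, 8–14 the 2nd, 15–21 the 3rd, 22–28 the 4th, 29–31 the 5th.
6 is in the range for the 1st.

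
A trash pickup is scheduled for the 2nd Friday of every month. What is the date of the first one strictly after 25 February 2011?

February 2011 starts on a Tuesday; its first Friday is the 4th, so the 2nd Friday is the 11th — 11 February 2011.
That is not after 25 February 2011, so look at March 2011.
March 2011 starts on a Tuesday; its first Friday is the 4th, so the 2nd Friday is the 11th — 11 March 2011.

11 March 2011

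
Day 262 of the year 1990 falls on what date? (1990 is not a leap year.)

September 19, 1990

January has 31 days (262 − 31 = 231 remain).
February has 28 days (231 − 28 = 203 remain).
March has 31 days (203 − 31 = 172 remain).
April has 30 days (172 − 30 = 142 remain).
May has 31 days (142 − 31 = 111 remain).
June has 30 days (111 − 30 = 81 remain).
July has 31 days (81 − 31 = 50 remain).
August has 31 days (50 − 31 = 19 remain).
19 into September → September 19.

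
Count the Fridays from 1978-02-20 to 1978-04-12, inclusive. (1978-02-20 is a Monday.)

1978-02-20 is a Monday; the first Friday on or after it is 1978-02-24 (4 days later).
From 1978-02-24 to 1978-04-12: 4 + 31 + 12 = 47 days (rest of February, March, April).
47 ÷ 7 = 6 full weeks with remainder 5, so 6 more Fridays after the first → 7.

7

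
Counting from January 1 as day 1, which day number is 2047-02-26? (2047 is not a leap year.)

Days in months before February: 31 = 31.
Plus 26 days into February → day 57.

57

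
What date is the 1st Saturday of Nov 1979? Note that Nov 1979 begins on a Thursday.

Nov 3, 1979

Nov 1979 begins on a Thursday, so the first Saturday is Nov 3 (2 days later).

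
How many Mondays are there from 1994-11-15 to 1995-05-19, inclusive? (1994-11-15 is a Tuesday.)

26

1994-11-15 is a Tuesday; the first Monday on or after it is 1994-11-21 (6 days later).
From 1994-11-21 to 1995-05-19: 9 + 31 + 31 + 28 + 31 + 30 + 19 = 179 days (rest of November, December, January, February, March, April, May).
179 ÷ 7 = 25 full weeks with remainder 4, so 25 more Mondays after the first → 26.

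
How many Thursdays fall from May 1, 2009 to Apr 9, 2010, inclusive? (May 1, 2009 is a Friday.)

May 1, 2009 is a Friday; the first Thursday on or after it is May 7, 2009 (6 days later).
From May 7, 2009 to Apr 9, 2010: 238 + 99 = 337 days (rest of 2009, to Apr 9, 2010 in 2010).
337 ÷ 7 = 48 full weeks with remainder 1, so 48 more Thursdays after the first → 49.

49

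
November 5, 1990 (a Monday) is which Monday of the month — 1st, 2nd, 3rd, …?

1st

Day 5 falls in week ⌈5/7⌉ of the month.
Days 1–7 hold the 1st Monday, 8–14 the 2nd, 15–21 the 3rd, 22–28 the 4th, 29–31 the 5th.
5 is in the range for the 1st.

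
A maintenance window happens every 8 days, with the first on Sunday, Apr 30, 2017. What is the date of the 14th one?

Aug 12, 2017

The 14th occurrence is 13 intervals after the first: 13 × 8 = 104 days after Apr 30, 2017.
Apr has 30 days — 0 days to the end of Apr leaves 104.
May has 31 days (73 left).
Jun has 30 days (43 left).
Jul has 31 days (12 left).
12 days into Aug → Aug 12, 2017.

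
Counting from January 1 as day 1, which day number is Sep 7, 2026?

Days in months before Sep: 31 + 28 + 31 + 30 + 31 + 30 + 31 + 31 = 243.
Plus 7 days into Sep → day 250.

250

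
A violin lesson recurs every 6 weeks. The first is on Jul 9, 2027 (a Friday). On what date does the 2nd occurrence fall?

The 2nd occurrence is 1 interval after the first: 1 × 42 = 42 days after Jul 9, 2027.
Jul has 31 days — 22 days to the end of Jul leaves 20.
20 days into Aug → Aug 20, 2027.

Aug 20, 2027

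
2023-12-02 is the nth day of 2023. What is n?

336

Days in months before December: 31 + 28 + 31 + 30 + 31 + 30 + 31 + 31 + 30 + 31 + 30 = 334.
Plus 2 days into December → day 336.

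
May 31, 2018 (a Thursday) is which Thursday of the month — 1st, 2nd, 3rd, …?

Day 31 falls in week ⌈31/7⌉ of the month.
Days 1–7 hold the 1st Thursday, 8–14 the 2nd, 15–21 the 3rd, 22–28 the 4th, 29–31 the 5th.
31 is in the range for the 5th.

5th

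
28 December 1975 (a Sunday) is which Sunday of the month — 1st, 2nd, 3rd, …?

Day 28 falls in week ⌈28/7⌉ of the month.
Days 1–7 hold the 1st Sunday, 8–14 the 2nd, 15–21 the 3rd, 22–28 the 4th, 29–31 the 5th.
28 is in the range for the 4th.

4th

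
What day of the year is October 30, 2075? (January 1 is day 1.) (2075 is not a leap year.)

303

Days in months before October: 31 + 28 + 31 + 30 + 31 + 30 + 31 + 31 + 30 = 273.
Plus 30 days into October → day 303.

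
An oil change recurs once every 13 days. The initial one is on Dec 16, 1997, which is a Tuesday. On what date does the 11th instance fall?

Apr 25, 1998

The 11th occurrence is 10 intervals after the first: 10 × 13 = 130 days after Dec 16, 1997.
Dec has 31 days — 15 days to the end of Dec leaves 115.
Jan has 31 days (84 left).
Feb has 28 days (56 left).
Mar has 31 days (25 left).
25 days into Apr → Apr 25, 1998.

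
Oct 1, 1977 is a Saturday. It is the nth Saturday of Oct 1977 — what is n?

Day 1 falls in week ⌈1/7⌉ of the month.
Days 1–7 hold the 1st Saturday, 8–14 the 2nd, 15–21 the 3rd, 22–28 the 4th, 29–31 the 5th.
1 is in the range for the 1st.

1st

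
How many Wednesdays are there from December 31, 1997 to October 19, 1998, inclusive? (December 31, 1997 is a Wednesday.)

December 31, 1997 is a Wednesday; the first Wednesday on or after it is December 31, 1997.
From December 31, 1997 to October 19, 1998: 0 + 31 + 28 + 31 + 30 + 31 + 30 + 31 + 31 + 30 + 19 = 292 days (rest of December, January, February, March, April, May, June, July, August, September, October).
292 ÷ 7 = 41 full weeks with remainder 5, so 41 more Wednesdays after the first → 42.

42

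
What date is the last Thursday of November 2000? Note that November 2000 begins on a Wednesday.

November 2000 begins on a Wednesday, so the first Thursday is November 2 (1 day later).
November 2000 has 30 days. Adding weeks: 2, 9, 16, 23, 30 — the last one ≤ 30 is the 30th.

2000-11-30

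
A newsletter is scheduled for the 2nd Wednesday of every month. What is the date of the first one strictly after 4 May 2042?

14 May 2042

May 2042 starts on a Thursday; its first Wednesday is the 7th, so the 2nd Wednesday is the 14th — 14 May 2042.
14 May 2042 is after 4 May 2042, so that is the next one.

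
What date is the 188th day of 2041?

7 July 2041

January has 31 days (188 − 31 = 157 remain).
February has 28 days (157 − 28 = 129 remain).
March has 31 days (129 − 31 = 98 remain).
April has 30 days (98 − 30 = 68 remain).
May has 31 days (68 − 31 = 37 remain).
June has 30 days (37 − 30 = 7 remain).
7 into July → July 7.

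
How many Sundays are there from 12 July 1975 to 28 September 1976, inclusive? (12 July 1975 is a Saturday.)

12 July 1975 is a Saturday; the first Sunday on or after it is 13 July 1975 (1 day later).
From 13 July 1975 to 28 September 1976: 171 + 272 = 443 days (rest of 1975, to 28 September 1976 in 1976).
443 ÷ 7 = 63 full weeks with remainder 2, so 63 more Sundays after the first → 64.

64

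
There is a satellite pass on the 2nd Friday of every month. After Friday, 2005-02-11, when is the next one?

February 2005 starts on a Tuesday; its first Friday is the 4th, so the 2nd Friday is the 11th — 2005-02-11.
That is not after 2005-02-11, so look at March 2005.
March 2005 starts on a Tuesday; its first Friday is the 4th, so the 2nd Friday is the 11th — 2005-03-11.

2005-03-11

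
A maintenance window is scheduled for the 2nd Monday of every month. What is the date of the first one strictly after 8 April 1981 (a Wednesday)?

April 1981 starts on a Wednesday; its first Monday is the 6th, so the 2nd Monday is the 13th — 13 April 1981.
13 April 1981 is after 8 April 1981, so that is the next one.

13 April 1981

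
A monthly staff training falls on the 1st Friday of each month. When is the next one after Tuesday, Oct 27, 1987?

Nov 6, 1987

Oct 1987 starts on a Thursday, so its 1st Friday is Oct 2, 1987 (1 day in).
That is not after Oct 27, 1987, so look at Nov 1987.
Nov 1987 starts on a Sunday, so its 1st Friday is Nov 6, 1987 (5 days in).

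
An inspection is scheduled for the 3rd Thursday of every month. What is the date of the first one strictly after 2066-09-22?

September 2066 starts on a Wednesday; its first Thursday is the 2nd, so the 3rd Thursday is the 16th — 2066-09-16.
That is not after 2066-09-22, so look at October 2066.
October 2066 starts on a Friday; its first Thursday is the 7th, so the 3rd Thursday is the 21st — 2066-10-21.

2066-10-21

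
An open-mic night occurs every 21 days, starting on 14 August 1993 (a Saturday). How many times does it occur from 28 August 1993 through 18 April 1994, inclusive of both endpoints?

11

Occurrences land 21·i days after 14 August 1993 for i = 0, 1, 2, …
28 August 1993 is 14 days after the start; 14 ÷ 21 = 0 remainder 14; since the remainder is 14, round up to i = 1. First occurrence in the window: #2 on 4 September 1993 (1×21 = 21 days in).
18 April 1994 is 247 days after the start; 247 ÷ 21 = 11 remainder 16. Last occurrence in the window: #12 on 2 April 1994.
Occurrences #2 through #12: 11 in total.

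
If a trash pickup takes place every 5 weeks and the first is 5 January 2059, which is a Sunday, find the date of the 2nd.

9 February 2059

The 2nd occurrence is 1 interval after the first: 1 × 35 = 35 days after 5 January 2059.
January has 31 days — 26 days to the end of January leaves 9.
9 days into February → 9 February 2059.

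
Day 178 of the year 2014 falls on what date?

Jan has 31 days (178 − 31 = 147 remain).
Feb has 28 days (147 − 28 = 119 remain).
Mar has 31 days (119 − 31 = 88 remain).
Apr has 30 days (88 − 30 = 58 remain).
May has 31 days (58 − 31 = 27 remain).
27 into Jun → Jun 27.

Jun 27, 2014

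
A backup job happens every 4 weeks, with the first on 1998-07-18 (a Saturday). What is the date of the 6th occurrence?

The 6th occurrence is 5 intervals after the first: 5 × 28 = 140 days after 1998-07-18.
July has 31 days — 13 days to the end of July leaves 127.
August has 31 days (96 left).
September has 30 days (66 left).
October has 31 days (35 left).
November has 30 days (5 left).
5 days into December → 1998-12-05.

1998-12-05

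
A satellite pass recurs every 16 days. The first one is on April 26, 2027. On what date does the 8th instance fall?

August 16, 2027

The 8th occurrence is 7 intervals after the first: 7 × 16 = 112 days after April 26, 2027.
April has 30 days — 4 days to the end of April leaves 108.
May has 31 days (77 left).
June has 30 days (47 left).
July has 31 days (16 left).
16 days into August → August 16, 2027.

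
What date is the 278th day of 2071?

Oct 5, 2071

Jan has 31 days (278 − 31 = 247 remain).
Feb has 28 days (247 − 28 = 219 remain).
Mar has 31 days (219 − 31 = 188 remain).
Apr has 30 days (188 − 30 = 158 remain).
May has 31 days (158 − 31 = 127 remain).
Jun has 30 days (127 − 30 = 97 remain).
Jul has 31 days (97 − 31 = 66 remain).
Aug has 31 days (66 − 31 = 35 remain).
Sep has 30 days (35 − 30 = 5 remain).
5 into Oct → Oct 5.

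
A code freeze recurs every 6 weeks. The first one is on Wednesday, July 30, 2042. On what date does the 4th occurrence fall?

December 3, 2042

The 4th occurrence is 3 intervals after the first: 3 × 42 = 126 days after July 30, 2042.
July has 31 days — 1 day to the end of July leaves 125.
August has 31 days (94 left).
September has 30 days (64 left).
October has 31 days (33 left).
November has 30 days (3 left).
3 days into December → December 3, 2042.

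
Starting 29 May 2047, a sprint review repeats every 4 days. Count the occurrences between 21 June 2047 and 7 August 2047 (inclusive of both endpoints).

12

Occurrences land 4·i days after 29 May 2047 for i = 0, 1, 2, …
21 June 2047 is 23 days after the start; 23 ÷ 4 = 5 remainder 3; since the remainder is 3, round up to i = 6. First occurrence in the window: #7 on 22 June 2047 (6×4 = 24 days in).
7 August 2047 is 70 days after the start; 70 ÷ 4 = 17 remainder 2. Last occurrence in the window: #18 on 5 August 2047.
Occurrences #7 through #18: 12 in total.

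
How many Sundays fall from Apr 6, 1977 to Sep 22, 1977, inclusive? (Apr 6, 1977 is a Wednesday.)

Apr 6, 1977 is a Wednesday; the first Sunday on or after it is Apr 10, 1977 (4 days later).
From Apr 10, 1977 to Sep 22, 1977: 20 + 31 + 30 + 31 + 31 + 22 = 165 days (rest of Apr, May, Jun, Jul, Aug, Sep).
165 ÷ 7 = 23 full weeks with remainder 4, so 23 more Sundays after the first → 24.

24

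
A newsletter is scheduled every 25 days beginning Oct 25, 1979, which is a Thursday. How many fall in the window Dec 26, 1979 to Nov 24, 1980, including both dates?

13

Occurrences land 25·i days after Oct 25, 1979 for i = 0, 1, 2, …
Dec 26, 1979 is 62 days after the start; 62 ÷ 25 = 2 remainder 12; since the remainder is 12, round up to i = 3. First occurrence in the window: #4 on Jan 8, 1980 (3×25 = 75 days in).
Nov 24, 1980 is 396 days after the start; 396 ÷ 25 = 15 remainder 21. Last occurrence in the window: #16 on Nov 3, 1980.
Occurrences #4 through #16: 13 in total.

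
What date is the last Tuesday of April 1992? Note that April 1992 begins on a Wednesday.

1992-04-28

April 1992 begins on a Wednesday, so the first Tuesday is April 7 (6 days later).
April 1992 has 30 days. Adding weeks: 7, 14, 21, 28 — the last one ≤ 30 is the 28th.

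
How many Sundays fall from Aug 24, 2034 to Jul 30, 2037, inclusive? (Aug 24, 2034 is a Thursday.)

Aug 24, 2034 is a Thursday; the first Sunday on or after it is Aug 27, 2034 (3 days later).
From Aug 27, 2034 to Jul 30, 2037: 126 + 365 + 366 + 211 = 1068 days (rest of 2034, 2035, 2036, to Jul 30, 2037 in 2037).
1068 ÷ 7 = 152 full weeks with remainder 4, so 152 more Sundays after the first → 153.

153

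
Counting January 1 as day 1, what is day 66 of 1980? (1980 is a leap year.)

1980-03-06

January has 31 days (66 − 31 = 35 remain).
February has 29 days (35 − 29 = 6 remain).
6 into March → March 6.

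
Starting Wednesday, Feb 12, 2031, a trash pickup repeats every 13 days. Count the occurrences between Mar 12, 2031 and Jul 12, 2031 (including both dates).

Occurrences land 13·i days after Feb 12, 2031 for i = 0, 1, 2, …
Mar 12, 2031 is 28 days after the start; 28 ÷ 13 = 2 remainder 2; since the remainder is 2, round up to i = 3. First occurrence in the window: #4 on Mar 23, 2031 (3×13 = 39 days in).
Jul 12, 2031 is 150 days after the start; 150 ÷ 13 = 11 remainder 7. Last occurrence in the window: #12 on Jul 5, 2031.
Occurrences #4 through #12: 9 in total.

9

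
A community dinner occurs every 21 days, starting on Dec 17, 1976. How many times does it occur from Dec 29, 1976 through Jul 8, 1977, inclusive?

9

Occurrences land 21·i days after Dec 17, 1976 for i = 0, 1, 2, …
Dec 29, 1976 is 12 days after the start; 12 ÷ 21 = 0 remainder 12; since the remainder is 12, round up to i = 1. First occurrence in the window: #2 on Jan 7, 1977 (1×21 = 21 days in).
Jul 8, 1977 is 203 days after the start; 203 ÷ 21 = 9 remainder 14. Last occurrence in the window: #10 on Jun 24, 1977.
Occurrences #2 through #10: 9 in total.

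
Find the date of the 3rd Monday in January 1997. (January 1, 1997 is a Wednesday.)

January 1997 begins on a Wednesday, so the first Monday is January 6 (5 days later).
The 3rd Monday is 2 weeks later: 6 + 14 = 20.

1997-01-20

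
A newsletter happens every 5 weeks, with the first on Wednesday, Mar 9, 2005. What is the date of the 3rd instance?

The 3rd occurrence is 2 intervals after the first: 2 × 35 = 70 days after Mar 9, 2005.
Mar has 31 days — 22 days to the end of Mar leaves 48.
Apr has 30 days (18 left).
18 days into May → May 18, 2005.

May 18, 2005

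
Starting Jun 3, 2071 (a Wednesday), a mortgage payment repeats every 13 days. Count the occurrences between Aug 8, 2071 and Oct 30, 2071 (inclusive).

6

Occurrences land 13·i days after Jun 3, 2071 for i = 0, 1, 2, …
Aug 8, 2071 is 66 days after the start; 66 ÷ 13 = 5 remainder 1; since the remainder is 1, round up to i = 6. First occurrence in the window: #7 on Aug 20, 2071 (6×13 = 78 days in).
Oct 30, 2071 is 149 days after the start; 149 ÷ 13 = 11 remainder 6. Last occurrence in the window: #12 on Oct 24, 2071.
Occurrences #7 through #12: 6 in total.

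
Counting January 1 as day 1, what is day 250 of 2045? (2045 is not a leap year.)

Sep 7, 2045

Jan has 31 days (250 − 31 = 219 remain).
Feb has 28 days (219 − 28 = 191 remain).
Mar has 31 days (191 − 31 = 160 remain).
Apr has 30 days (160 − 30 = 130 remain).
May has 31 days (130 − 31 = 99 remain).
Jun has 30 days (99 − 30 = 69 remain).
Jul has 31 days (69 − 31 = 38 remain).
Aug has 31 days (38 − 31 = 7 remain).
7 into Sep → Sep 7.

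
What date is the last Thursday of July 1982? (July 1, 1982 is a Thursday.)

July 1982 begins on a Thursday, so the first Thursday is July 1.
July 1982 has 31 days. Adding weeks: 1, 8, 15, 22, 29 — the last one ≤ 31 is the 29th.

29 July 1982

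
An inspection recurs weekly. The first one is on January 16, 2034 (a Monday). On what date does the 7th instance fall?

February 27, 2034

The 7th occurrence is 6 intervals after the first: 6 × 7 = 42 days after January 16, 2034.
January has 31 days — 15 days to the end of January leaves 27.
27 days into February → February 27, 2034.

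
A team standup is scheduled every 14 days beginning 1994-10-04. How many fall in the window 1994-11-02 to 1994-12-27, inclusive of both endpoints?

4

Occurrences land 14·i days after 1994-10-04 for i = 0, 1, 2, …
1994-11-02 is 29 days after the start; 29 ÷ 14 = 2 remainder 1; since the remainder is 1, round up to i = 3. First occurrence in the window: #4 on 1994-11-15 (3×14 = 42 days in).
1994-12-27 is 84 days after the start; 84 ÷ 14 = 6 remainder 0. Last occurrence in the window: #7 on 1994-12-27.
Occurrences #4 through #7: 4 in total.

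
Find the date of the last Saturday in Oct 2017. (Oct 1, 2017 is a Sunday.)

Oct 28, 2017

Oct 2017 begins on a Sunday, so the first Saturday is Oct 7 (6 days later).
Oct 2017 has 31 days. Adding weeks: 7, 14, 21, 28 — the last one ≤ 31 is the 28th.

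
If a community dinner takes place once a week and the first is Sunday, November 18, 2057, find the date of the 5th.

The 5th occurrence is 4 intervals after the first: 4 × 7 = 28 days after November 18, 2057.
November has 30 days — 12 days to the end of November leaves 16.
16 days into December → December 16, 2057.

December 16, 2057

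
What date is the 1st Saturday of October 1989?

7 October 1989

October 1989 begins on a Sunday, so the first Saturday is October 7 (6 days later).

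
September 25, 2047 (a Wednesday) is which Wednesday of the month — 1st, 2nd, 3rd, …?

Day 25 falls in week ⌈25/7⌉ of the month.
Days 1–7 hold the 1st Wednesday, 8–14 the 2nd, 15–21 the 3rd, 22–28 the 4th, 29–31 the 5th.
25 is in the range for the 4th.

4th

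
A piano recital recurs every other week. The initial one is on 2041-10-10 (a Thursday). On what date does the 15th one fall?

2042-04-24

The 15th occurrence is 14 intervals after the first: 14 × 14 = 196 days after 2041-10-10.
October has 31 days — 21 days to the end of October leaves 175.
November has 30 days (145 left).
December has 31 days (114 left).
January has 31 days (83 left).
February has 28 days (55 left).
March has 31 days (24 left).
24 days into April → 2042-04-24.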